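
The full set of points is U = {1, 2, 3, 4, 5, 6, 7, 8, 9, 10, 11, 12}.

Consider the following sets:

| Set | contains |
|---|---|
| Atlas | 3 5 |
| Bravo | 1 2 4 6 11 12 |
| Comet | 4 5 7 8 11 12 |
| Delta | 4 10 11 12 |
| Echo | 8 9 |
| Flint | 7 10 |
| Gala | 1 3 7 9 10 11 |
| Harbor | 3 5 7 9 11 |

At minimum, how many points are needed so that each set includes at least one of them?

4

H = {3, 7, 9, 12} meets every set (each contains at least one member of H), and |H| = 4.
The sets Atlas, Bravo, Echo, Flint are pairwise disjoint, so any hitting set needs a separate point for each — at least 4. Hence 4 is optimal.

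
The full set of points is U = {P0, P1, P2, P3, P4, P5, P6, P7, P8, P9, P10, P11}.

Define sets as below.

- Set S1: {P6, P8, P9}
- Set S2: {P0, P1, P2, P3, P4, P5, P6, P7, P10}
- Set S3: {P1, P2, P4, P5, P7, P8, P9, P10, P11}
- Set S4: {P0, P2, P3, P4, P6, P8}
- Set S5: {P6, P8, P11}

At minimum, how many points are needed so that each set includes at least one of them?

H = {P2, P6} meets every set (each contains at least one member of H), and |H| = 2.
No single point lies in every set, so at least 2 are needed and 2 is optimal.

2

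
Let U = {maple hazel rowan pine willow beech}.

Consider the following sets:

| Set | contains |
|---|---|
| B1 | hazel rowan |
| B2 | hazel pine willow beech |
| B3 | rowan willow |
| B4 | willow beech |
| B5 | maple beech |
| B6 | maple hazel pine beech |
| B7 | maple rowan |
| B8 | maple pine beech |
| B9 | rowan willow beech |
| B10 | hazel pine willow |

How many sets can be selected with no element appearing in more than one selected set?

B4, B7 are pairwise disjoint (B4={willow,beech}; B7={maple,rowan}).
Every remaining set overlaps one of these, and no 3 of the listed sets are pairwise disjoint, so 2 is the maximum.

2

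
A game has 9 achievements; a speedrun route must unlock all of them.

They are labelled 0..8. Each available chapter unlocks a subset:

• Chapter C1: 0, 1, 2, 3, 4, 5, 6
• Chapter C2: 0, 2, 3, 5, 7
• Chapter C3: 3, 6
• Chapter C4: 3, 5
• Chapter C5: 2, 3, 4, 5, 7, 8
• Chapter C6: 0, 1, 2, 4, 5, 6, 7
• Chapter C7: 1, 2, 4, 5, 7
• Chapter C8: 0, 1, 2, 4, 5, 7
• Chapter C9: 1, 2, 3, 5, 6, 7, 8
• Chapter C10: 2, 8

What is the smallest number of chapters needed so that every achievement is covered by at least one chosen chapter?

C1 and C5 together: C1 ∪ C5 = {0, 1, 2, 3, 4, 5, 6, 7, 8} — every achievement is covered.
No single chapter has all 9 achievements (the largest, C1, has 7), so 2 is optimal.

2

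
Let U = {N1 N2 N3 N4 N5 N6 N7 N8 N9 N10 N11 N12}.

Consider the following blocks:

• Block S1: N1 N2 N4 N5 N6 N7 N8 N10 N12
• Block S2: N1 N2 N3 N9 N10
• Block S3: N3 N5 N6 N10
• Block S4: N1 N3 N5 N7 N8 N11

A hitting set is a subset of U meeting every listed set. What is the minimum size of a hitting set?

Take H = {N3, N10}. Each listed block contains at least one of these, so H is a hitting set of size 2.
No single point lies in every block, so at least 2 are needed and 2 is optimal.

2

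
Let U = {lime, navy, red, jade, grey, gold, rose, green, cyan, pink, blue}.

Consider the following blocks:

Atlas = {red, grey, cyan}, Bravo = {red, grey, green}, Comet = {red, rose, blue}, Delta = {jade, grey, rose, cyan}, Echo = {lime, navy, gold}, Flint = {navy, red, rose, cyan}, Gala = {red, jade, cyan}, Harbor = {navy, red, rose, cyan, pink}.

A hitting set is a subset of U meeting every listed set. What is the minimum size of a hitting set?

3

Take H = {navy, red, cyan}. Each listed block contains at least one of these, so H is a hitting set of size 3.
No choice of 2 points meets every block, so 3 is the minimum.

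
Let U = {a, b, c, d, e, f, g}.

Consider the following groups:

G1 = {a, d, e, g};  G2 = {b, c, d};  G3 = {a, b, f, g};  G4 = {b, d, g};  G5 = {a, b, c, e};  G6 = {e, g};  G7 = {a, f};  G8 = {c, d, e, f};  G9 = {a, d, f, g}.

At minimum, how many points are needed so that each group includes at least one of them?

3

Take H = {b, f, g}. Each listed group contains at least one of these, so H is a hitting set of size 3.
The groups G2, G6, G7 are pairwise disjoint, so any hitting set needs a separate point for each — at least 3. Hence 3 is optimal.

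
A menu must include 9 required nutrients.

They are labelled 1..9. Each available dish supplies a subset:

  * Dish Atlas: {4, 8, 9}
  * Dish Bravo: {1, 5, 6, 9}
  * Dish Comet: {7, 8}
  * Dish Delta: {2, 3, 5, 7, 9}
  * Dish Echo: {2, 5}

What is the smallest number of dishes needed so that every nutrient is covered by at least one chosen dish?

3

Atlas and Bravo and Delta together: Atlas ∪ Bravo ∪ Delta = {1, 2, 3, 4, 5, 6, 7, 8, 9} — every nutrient is covered.
Only Bravo contains 1, so Bravo is forced; the remaining 5 nutrients need at least 2 more dishes (each remaining dish adds at most 3) — so at least 3 dishes are needed, and 3 is optimal.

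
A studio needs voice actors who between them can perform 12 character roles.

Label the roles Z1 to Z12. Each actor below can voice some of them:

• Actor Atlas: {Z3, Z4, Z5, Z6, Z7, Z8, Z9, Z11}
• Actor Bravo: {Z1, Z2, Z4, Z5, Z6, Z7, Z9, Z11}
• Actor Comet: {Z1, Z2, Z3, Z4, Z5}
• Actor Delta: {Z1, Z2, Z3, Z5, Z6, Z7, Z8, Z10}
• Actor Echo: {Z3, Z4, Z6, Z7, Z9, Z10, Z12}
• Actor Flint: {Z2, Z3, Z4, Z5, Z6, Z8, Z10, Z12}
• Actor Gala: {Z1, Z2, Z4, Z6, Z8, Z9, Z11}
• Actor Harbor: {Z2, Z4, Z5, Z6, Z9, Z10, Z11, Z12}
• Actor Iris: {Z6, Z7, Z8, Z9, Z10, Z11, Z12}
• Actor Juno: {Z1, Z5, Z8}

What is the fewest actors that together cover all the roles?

2

Comet and Iris together: Comet ∪ Iris = {Z1, Z2, Z3, Z4, Z5, Z6, Z7, Z8, Z9, Z10, Z11, Z12} — every role is covered.
No single actor has all 12 roles (the largest, Atlas, has 8), so 2 is optimal.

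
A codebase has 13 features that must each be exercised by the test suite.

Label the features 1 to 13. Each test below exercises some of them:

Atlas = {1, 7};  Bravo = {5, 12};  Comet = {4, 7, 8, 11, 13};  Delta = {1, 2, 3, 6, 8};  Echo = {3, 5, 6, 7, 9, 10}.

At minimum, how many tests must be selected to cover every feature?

4

Bravo and Comet and Delta and Echo together: Bravo ∪ Comet ∪ Delta ∪ Echo = {1, 2, 3, 4, 5, 6, 7, 8, 9, 10, 11, 12, 13} — every feature is covered.
Only Bravo contains 12, so Bravo is forced; the remaining 11 features need at least 3 more tests (each remaining test adds at most 5) — so at least 4 tests are needed, and 4 is optimal.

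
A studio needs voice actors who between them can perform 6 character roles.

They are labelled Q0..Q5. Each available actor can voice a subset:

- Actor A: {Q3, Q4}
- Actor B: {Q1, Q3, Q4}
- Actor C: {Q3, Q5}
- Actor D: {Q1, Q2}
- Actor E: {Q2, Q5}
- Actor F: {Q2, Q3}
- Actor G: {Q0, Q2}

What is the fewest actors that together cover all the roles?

3

B and C and G together: B ∪ C ∪ G = {Q0, Q1, Q2, Q3, Q4, Q5} — every role is covered.
Only G contains Q0, so G is forced; the remaining 4 roles need at least 2 more actors (each remaining actor adds at most 3) — so at least 3 actors are needed, and 3 is optimal.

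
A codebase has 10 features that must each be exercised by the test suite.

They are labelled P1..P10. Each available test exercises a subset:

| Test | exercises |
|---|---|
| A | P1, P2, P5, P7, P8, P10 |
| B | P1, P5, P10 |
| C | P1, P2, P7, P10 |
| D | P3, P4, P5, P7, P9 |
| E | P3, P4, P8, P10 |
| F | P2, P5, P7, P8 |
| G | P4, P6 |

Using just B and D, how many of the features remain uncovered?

3

Union of B, D = {P1, P3, P4, P5, P7, P9, P10}.
Not covered: P2, P6, P8 — 3 features.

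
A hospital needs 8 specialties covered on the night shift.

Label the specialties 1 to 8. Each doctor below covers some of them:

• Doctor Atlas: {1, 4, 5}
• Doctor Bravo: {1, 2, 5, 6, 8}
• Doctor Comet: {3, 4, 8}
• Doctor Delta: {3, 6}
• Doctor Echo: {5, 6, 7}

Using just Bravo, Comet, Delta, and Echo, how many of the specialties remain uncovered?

Union of Bravo, Comet, Delta, Echo = {1, 2, 3, 4, 5, 6, 7, 8} — that's every specialty, so 0 are uncovered.

0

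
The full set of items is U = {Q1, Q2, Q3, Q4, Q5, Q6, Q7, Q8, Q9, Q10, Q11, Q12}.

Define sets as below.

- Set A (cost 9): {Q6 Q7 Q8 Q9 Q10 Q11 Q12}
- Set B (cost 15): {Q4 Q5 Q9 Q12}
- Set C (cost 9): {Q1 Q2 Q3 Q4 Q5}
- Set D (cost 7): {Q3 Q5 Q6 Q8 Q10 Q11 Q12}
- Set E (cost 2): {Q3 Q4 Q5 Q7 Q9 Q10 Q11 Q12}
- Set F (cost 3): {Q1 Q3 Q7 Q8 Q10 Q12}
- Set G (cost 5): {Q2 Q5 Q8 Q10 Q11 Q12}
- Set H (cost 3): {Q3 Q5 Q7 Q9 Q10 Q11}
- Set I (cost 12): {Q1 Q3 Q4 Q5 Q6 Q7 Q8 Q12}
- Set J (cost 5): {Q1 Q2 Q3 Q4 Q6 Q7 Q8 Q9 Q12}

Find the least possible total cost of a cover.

7

E, J together cover every item (E ∪ J = {Q1, Q2, Q3, Q4, Q5, Q6, Q7, Q8, Q9, Q10, Q11, Q12}); total cost 2 + 5 = 7.
No covering selection has total cost below 7.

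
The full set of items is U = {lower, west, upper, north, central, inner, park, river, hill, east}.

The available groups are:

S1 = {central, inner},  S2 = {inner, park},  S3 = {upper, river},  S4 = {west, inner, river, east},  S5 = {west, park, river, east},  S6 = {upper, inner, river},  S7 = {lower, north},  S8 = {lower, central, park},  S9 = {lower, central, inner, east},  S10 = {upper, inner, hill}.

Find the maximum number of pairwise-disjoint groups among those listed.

3

S5, S7, S10 are pairwise disjoint (S5={west,park,river,east}; S7={lower,north}; S10={upper,inner,hill}).
Every remaining group overlaps one of these, and no 4 of the listed groups are pairwise disjoint, so 3 is the maximum.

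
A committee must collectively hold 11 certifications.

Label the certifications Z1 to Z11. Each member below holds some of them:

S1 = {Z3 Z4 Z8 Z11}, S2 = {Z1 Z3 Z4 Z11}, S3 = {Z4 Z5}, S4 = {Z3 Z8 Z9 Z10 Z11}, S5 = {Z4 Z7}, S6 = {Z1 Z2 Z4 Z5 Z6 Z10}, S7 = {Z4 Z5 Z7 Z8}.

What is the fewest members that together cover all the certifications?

S4 and S5 and S6 together: S4 ∪ S5 ∪ S6 = {Z1, Z2, Z3, Z4, Z5, Z6, Z7, Z8, Z9, Z10, Z11} — every certification is covered.
Only S6 contains Z2, so S6 is forced; the remaining 5 certifications need at least 2 more members (each remaining member adds at most 4) — so at least 3 members are needed, and 3 is optimal.

3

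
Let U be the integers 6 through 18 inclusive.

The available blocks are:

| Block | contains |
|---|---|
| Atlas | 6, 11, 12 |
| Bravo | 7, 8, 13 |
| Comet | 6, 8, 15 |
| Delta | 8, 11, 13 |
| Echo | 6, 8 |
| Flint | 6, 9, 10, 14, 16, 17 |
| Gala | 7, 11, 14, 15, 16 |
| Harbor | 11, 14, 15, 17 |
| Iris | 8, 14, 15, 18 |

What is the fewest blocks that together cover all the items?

Atlas, Bravo, Flint, and Iris cover everything between them: the union {6, 7, 8, 9, 10, 11, 12, 13, 14, 15, 16, 17, 18} is all of U.
Only Flint contains 9, so Flint is forced; the remaining 7 items need at least 3 more blocks (each remaining block adds at most 3) — so at least 4 blocks are needed, and 4 is optimal.

4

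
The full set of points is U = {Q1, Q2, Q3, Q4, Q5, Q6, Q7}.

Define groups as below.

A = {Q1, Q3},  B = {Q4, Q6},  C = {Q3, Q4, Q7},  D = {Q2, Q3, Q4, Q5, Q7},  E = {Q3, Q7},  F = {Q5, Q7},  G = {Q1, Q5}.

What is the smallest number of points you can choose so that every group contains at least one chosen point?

3

Take H = {Q3, Q4, Q5}. Each listed group contains at least one of these, so H is a hitting set of size 3.
The groups A, B, F are pairwise disjoint, so any hitting set needs a separate point for each — at least 3. Hence 3 is optimal.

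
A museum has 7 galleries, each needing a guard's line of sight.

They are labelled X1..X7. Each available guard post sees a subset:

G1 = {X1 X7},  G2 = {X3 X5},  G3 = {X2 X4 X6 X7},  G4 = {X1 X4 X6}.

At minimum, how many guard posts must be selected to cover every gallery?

Take {G2, G3, G4}. Their union is {X1, X2, X3, X4, X5, X6, X7}, which is all 7 galleries.
Only G3 contains X2, so G3 is forced; the remaining 3 galleries need at least 2 more guard posts (each remaining guard post adds at most 2) — so at least 3 guard posts are needed, and 3 is optimal.

3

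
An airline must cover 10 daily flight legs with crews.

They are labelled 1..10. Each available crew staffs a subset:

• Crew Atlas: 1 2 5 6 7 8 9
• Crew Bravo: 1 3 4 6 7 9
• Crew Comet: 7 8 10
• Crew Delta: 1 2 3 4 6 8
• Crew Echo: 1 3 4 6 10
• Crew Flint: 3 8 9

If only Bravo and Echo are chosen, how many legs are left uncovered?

3

Union of Bravo, Echo = {1, 3, 4, 6, 7, 9, 10}.
Not covered: 2, 5, 8 — 3 legs.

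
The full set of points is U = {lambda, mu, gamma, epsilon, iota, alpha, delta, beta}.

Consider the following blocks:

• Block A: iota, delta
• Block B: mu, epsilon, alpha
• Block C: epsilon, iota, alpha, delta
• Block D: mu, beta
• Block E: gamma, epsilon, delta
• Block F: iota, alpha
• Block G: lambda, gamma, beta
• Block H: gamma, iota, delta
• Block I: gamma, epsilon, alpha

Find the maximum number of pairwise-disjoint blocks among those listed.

3

A, D, I are pairwise disjoint (A={iota,delta}; D={mu,beta}; I={gamma,epsilon,alpha}).
Every remaining block overlaps one of these, and no 4 of the listed blocks are pairwise disjoint, so 3 is the maximum.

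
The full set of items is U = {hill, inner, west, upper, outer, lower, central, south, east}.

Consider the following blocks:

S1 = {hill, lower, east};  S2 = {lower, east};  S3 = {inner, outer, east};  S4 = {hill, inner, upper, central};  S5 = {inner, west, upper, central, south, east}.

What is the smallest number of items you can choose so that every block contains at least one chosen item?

2

The 2 items {upper, east} hit every block.
The blocks S2, S4 are pairwise disjoint, so any hitting set needs a separate item for each — at least 2. Hence 2 is optimal.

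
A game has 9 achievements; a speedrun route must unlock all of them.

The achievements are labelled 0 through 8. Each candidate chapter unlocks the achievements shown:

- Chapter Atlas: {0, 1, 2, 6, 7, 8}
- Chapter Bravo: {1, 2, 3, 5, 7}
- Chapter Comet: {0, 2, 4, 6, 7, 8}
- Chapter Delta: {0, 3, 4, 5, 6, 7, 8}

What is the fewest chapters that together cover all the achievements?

2

Take {Atlas, Delta}. Their union is {0, 1, 2, 3, 4, 5, 6, 7, 8}, which is all 9 achievements.
No single chapter has all 9 achievements (the largest, Delta, has 7), so 2 is optimal.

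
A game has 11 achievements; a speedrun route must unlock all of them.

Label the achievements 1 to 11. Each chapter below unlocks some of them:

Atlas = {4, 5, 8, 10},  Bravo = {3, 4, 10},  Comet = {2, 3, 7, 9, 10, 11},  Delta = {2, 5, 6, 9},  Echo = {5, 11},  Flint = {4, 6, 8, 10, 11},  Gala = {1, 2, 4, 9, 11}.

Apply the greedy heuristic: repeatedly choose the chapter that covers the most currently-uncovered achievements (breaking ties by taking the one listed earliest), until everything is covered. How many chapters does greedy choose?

4

Greedy: pick Comet (covers 6 new) → pick Atlas (covers 3 new) → pick Delta (covers 1 new) → pick Gala (covers 1 new). Total picks: 4.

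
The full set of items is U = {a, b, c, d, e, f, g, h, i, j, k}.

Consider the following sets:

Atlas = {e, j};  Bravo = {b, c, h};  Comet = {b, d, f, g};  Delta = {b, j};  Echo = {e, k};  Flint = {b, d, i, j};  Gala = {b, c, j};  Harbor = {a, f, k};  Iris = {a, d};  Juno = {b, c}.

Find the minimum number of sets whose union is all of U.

Atlas and Bravo and Comet and Flint and Harbor together: Atlas ∪ Bravo ∪ Comet ∪ Flint ∪ Harbor = {a, b, c, d, e, f, g, h, i, j, k} — every item is covered.
Only Comet contains g, so Comet is forced; the remaining 7 items need at least 4 more sets (each remaining set adds at most 2) — so at least 5 sets are needed, and 5 is optimal.

5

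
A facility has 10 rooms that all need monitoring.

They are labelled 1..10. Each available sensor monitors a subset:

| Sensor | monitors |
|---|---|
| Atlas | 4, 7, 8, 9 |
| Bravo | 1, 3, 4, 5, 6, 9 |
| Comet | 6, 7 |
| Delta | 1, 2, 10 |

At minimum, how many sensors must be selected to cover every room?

Take {Atlas, Bravo, Delta}. Their union is {1, 2, 3, 4, 5, 6, 7, 8, 9, 10}, which is all 10 rooms.
Only Delta contains 2, so Delta is forced; the remaining 7 rooms need at least 2 more sensors (each remaining sensor adds at most 5) — so at least 3 sensors are needed, and 3 is optimal.

3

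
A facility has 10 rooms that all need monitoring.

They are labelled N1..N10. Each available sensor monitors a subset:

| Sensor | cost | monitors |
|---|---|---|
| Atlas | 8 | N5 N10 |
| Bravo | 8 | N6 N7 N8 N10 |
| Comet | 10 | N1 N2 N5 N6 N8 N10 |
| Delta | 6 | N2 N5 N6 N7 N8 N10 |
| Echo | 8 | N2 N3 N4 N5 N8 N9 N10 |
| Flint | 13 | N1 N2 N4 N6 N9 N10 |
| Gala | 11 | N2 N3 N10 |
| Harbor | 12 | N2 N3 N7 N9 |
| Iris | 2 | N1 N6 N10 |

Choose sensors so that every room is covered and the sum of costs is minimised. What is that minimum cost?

16

Delta, Echo, Iris together cover every room (Delta ∪ Echo ∪ Iris = {N1, N2, N3, N4, N5, N6, N7, N8, N9, N10}); total cost 6 + 8 + 2 = 16.
No covering selection has total cost below 16.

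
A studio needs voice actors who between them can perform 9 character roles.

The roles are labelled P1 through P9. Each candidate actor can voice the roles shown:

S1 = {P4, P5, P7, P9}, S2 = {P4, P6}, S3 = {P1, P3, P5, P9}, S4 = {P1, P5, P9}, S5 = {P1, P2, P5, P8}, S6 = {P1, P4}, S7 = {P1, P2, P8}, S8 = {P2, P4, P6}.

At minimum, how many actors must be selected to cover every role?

Take {S1, S3, S5, S8}. Their union is {P1, P2, P3, P4, P5, P6, P7, P8, P9}, which is all 9 roles.
No 3 of the 8 actors cover everything (all 56 combinations miss at least one role), so 4 is optimal.

4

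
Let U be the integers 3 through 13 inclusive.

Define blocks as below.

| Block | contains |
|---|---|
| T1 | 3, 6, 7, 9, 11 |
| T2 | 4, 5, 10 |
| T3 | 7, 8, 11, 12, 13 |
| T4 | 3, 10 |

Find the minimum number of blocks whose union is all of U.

T1 and T2 and T3 together: T1 ∪ T2 ∪ T3 = {3, 4, 5, 6, 7, 8, 9, 10, 11, 12, 13} — every point is covered.
Each block has at most 5 points, and 2·5 = 10 < 11 — so at least 3 blocks are needed, and 3 is optimal.

3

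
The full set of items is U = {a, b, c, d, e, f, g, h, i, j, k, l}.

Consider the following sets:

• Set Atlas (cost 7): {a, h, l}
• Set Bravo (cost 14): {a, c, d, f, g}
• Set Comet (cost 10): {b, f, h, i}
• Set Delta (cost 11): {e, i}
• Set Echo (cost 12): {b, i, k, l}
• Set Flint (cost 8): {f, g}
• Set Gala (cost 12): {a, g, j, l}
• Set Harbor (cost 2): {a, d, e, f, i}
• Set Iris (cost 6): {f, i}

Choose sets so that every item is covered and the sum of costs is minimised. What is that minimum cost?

47

Atlas, Bravo, Echo, Gala, Harbor together cover every item (Atlas ∪ Bravo ∪ Echo ∪ Gala ∪ Harbor = {a, b, c, d, e, f, g, h, i, j, k, l}); total cost 7 + 14 + 12 + 12 + 2 = 47.
No covering selection has total cost below 47.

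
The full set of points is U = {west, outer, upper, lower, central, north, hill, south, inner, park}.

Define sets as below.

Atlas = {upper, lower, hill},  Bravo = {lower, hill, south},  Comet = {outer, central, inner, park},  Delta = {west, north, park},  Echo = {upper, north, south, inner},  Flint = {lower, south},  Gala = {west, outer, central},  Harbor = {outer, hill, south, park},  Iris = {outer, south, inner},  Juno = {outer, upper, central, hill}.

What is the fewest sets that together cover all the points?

4

Delta, Echo, Flint, and Juno cover everything between them: the union {west, outer, upper, lower, central, north, hill, south, inner, park} is all of U.
No 3 of the 10 sets cover everything (all 120 combinations miss at least one point), so 4 is optimal.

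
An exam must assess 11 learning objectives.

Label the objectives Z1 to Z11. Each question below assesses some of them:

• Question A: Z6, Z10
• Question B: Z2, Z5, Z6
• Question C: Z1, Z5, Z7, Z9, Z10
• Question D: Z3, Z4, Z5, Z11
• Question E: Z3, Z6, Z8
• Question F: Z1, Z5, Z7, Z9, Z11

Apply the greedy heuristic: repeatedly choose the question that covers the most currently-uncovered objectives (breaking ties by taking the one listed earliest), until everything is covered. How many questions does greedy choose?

4

Greedy: pick C (covers 5 new) → pick D (covers 3 new) → pick B (covers 2 new) → pick E (covers 1 new). Total picks: 4.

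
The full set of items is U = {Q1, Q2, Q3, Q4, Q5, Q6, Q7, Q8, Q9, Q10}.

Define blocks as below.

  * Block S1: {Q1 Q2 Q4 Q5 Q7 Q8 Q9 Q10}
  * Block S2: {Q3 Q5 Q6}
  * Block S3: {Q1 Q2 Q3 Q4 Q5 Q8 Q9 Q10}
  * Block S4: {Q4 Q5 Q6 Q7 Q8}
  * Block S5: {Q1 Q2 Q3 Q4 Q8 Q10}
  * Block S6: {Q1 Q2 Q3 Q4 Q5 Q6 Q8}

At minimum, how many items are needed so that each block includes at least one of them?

2

The 2 items {Q3, Q5} hit every block.
No single item lies in every block, so at least 2 are needed and 2 is optimal.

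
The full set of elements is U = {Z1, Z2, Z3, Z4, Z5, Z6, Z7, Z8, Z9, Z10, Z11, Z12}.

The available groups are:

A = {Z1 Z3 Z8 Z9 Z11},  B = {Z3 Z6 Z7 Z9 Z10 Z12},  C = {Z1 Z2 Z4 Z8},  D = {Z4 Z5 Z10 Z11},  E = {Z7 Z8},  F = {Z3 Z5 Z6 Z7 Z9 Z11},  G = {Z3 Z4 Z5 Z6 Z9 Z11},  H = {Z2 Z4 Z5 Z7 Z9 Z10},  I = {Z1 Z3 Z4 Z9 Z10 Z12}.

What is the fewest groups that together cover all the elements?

Take {A, B, H}. Their union is {Z1, Z2, Z3, Z4, Z5, Z6, Z7, Z8, Z9, Z10, Z11, Z12}, which is all 12 elements.
No 2 of the 9 groups cover everything (all 36 combinations miss at least one element), so 3 is optimal.

3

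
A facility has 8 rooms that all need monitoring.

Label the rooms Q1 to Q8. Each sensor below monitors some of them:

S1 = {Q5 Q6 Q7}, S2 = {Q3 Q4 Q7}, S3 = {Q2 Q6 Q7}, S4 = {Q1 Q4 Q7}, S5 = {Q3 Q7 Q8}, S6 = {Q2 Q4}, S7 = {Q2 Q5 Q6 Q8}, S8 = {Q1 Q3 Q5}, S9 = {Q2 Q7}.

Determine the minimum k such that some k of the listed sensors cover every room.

3

Take {S4, S5, S7}. Their union is {Q1, Q2, Q3, Q4, Q5, Q6, Q7, Q8}, which is all 8 rooms.
No 2 of the 9 sensors cover everything (all 36 combinations miss at least one room), so 3 is optimal.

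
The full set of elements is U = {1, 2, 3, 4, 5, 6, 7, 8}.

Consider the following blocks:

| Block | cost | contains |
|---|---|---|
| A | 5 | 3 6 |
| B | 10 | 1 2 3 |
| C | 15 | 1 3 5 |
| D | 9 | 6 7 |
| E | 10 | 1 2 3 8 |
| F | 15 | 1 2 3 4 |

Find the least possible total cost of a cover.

C, D, E, F together cover every element (C ∪ D ∪ E ∪ F = {1, 2, 3, 4, 5, 6, 7, 8}); total cost 15 + 9 + 10 + 15 = 49.
The greedy pick A, E, D, C, F costs 54; no covering selection beats 49.

49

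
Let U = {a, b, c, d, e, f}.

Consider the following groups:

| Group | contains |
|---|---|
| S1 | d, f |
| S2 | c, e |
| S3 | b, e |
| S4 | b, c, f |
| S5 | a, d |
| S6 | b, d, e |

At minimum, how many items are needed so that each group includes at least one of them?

3

H = {c, d, e} meets every group (each contains at least one member of H), and |H| = 3.
No choice of 2 items meets every group, so 3 is the minimum.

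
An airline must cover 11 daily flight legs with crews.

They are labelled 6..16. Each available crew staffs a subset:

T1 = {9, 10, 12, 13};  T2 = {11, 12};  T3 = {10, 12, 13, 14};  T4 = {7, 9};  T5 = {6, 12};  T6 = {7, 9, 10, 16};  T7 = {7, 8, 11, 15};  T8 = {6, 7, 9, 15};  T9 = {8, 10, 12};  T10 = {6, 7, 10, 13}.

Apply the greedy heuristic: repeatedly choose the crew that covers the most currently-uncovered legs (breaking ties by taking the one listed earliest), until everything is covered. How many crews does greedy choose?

5

Greedy: pick T1 (covers 4 new) → pick T7 (covers 4 new) → pick T3 (covers 1 new) → pick T5 (covers 1 new) → pick T6 (covers 1 new). Total picks: 5.
(The true minimum cover uses only 4 crews, so greedy is not optimal here.)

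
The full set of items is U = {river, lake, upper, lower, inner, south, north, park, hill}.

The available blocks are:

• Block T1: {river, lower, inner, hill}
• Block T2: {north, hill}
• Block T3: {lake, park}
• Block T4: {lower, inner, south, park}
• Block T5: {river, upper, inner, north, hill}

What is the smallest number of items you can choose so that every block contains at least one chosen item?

2

The 2 items {park, hill} hit every block.
The blocks T1, T3 are pairwise disjoint, so any hitting set needs a separate item for each — at least 2. Hence 2 is optimal.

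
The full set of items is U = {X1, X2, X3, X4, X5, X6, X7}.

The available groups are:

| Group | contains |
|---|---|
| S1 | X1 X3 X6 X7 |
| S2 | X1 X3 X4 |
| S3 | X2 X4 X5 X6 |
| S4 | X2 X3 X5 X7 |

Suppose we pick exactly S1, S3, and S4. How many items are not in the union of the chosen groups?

Union of S1, S3, S4 = {X1, X2, X3, X4, X5, X6, X7} — that's every item, so 0 are uncovered.

0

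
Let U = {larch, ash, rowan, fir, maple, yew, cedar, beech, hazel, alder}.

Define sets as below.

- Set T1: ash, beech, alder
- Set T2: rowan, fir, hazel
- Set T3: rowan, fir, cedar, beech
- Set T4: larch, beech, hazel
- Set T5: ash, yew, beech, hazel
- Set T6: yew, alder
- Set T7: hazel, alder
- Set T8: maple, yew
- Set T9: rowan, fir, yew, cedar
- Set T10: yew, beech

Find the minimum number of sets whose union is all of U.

T1, T4, T8, and T9 cover everything between them: the union {larch, ash, rowan, fir, maple, yew, cedar, beech, hazel, alder} is all of U.
No 3 of the 10 sets cover everything (all 120 combinations miss at least one item), so 4 is optimal.

4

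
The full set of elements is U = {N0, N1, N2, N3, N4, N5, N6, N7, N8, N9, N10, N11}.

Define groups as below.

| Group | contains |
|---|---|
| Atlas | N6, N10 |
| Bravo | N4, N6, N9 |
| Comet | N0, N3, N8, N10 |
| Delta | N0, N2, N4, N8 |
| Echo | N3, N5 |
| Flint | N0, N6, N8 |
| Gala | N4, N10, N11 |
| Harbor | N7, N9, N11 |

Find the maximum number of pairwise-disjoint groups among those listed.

4

Atlas, Delta, Echo, Harbor are pairwise disjoint (Atlas={N6,N10}; Delta={N0,N2,N4,N8}; Echo={N3,N5}; Harbor={N7,N9,N11}).
Every remaining group overlaps one of these, and no 5 of the listed groups are pairwise disjoint, so 4 is the maximum.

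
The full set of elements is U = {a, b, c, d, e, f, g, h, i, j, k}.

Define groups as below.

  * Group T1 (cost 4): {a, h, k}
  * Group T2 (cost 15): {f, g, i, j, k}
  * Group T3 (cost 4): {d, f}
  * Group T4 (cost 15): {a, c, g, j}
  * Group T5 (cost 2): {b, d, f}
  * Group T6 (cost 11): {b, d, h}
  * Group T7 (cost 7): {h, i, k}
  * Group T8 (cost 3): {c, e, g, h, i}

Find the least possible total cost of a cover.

24

T1, T4, T5, T8 together cover every element (T1 ∪ T4 ∪ T5 ∪ T8 = {a, b, c, d, e, f, g, h, i, j, k}); total cost 4 + 15 + 2 + 3 = 24.
No covering selection has total cost below 24.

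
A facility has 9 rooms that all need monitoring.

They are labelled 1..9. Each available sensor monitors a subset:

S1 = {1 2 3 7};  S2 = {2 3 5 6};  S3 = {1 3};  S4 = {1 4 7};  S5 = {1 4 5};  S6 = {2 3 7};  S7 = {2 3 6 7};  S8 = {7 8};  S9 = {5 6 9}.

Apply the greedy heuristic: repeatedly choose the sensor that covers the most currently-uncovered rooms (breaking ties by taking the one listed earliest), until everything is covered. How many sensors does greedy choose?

Greedy: pick S1 (covers 4 new) → pick S9 (covers 3 new) → pick S4 (covers 1 new) → pick S8 (covers 1 new). Total picks: 4.

4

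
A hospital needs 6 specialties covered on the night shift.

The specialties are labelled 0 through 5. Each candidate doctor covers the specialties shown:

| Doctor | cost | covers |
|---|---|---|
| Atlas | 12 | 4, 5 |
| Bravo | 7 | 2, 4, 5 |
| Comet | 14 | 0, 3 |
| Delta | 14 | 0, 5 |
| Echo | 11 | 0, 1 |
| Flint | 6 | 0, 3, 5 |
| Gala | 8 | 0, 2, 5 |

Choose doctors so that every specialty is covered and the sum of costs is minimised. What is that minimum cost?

Bravo, Echo, Flint together cover every specialty (Bravo ∪ Echo ∪ Flint = {0, 1, 2, 3, 4, 5}); total cost 7 + 11 + 6 = 24.
No covering selection has total cost below 24.

24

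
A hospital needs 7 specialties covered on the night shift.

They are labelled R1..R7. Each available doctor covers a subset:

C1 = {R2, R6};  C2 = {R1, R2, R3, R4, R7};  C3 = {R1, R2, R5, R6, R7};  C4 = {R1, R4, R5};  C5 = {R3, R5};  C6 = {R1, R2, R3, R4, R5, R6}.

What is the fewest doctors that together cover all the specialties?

2

Take {C2, C6}. Their union is {R1, R2, R3, R4, R5, R6, R7}, which is all 7 specialties.
No single doctor has all 7 specialties (the largest, C6, has 6), so 2 is optimal.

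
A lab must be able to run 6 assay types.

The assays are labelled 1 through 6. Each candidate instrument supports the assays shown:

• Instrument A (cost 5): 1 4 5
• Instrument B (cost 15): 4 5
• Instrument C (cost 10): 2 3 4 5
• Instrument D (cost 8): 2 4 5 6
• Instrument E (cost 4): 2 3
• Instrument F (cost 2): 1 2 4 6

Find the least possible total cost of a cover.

A, E, F together cover every assay (A ∪ E ∪ F = {1, 2, 3, 4, 5, 6}); total cost 5 + 4 + 2 = 11.
No covering selection has total cost below 11.

11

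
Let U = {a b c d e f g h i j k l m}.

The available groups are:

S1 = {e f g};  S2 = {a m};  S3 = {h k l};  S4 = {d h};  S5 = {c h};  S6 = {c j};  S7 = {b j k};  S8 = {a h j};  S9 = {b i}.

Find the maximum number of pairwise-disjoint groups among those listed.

S1, S2, S4, S6, S9 are pairwise disjoint (S1={e,f,g}; S2={a,m}; S4={d,h}; S6={c,j}; S9={b,i}).
Every remaining group overlaps one of these, and no 6 of the listed groups are pairwise disjoint, so 5 is the maximum.

5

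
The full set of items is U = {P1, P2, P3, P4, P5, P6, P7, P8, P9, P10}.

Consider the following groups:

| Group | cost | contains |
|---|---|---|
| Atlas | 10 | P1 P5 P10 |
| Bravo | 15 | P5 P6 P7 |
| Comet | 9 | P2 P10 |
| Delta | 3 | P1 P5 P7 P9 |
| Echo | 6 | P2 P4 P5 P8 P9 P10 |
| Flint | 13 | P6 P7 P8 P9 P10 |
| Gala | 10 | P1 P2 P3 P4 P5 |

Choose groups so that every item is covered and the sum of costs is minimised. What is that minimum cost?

23

Flint, Gala together cover every item (Flint ∪ Gala = {P1, P2, P3, P4, P5, P6, P7, P8, P9, P10}); total cost 13 + 10 = 23.
The greedy pick Delta, Echo, Gala, Flint costs 32; no covering selection beats 23.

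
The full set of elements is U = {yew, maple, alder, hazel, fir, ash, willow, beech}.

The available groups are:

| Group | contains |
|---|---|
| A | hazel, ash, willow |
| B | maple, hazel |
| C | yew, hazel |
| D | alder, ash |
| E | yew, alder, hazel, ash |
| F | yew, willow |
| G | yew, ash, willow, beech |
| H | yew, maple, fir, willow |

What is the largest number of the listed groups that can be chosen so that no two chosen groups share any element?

3

B, D, F are pairwise disjoint (B={maple,hazel}; D={alder,ash}; F={yew,willow}).
Every remaining group overlaps one of these, and no 4 of the listed groups are pairwise disjoint, so 3 is the maximum.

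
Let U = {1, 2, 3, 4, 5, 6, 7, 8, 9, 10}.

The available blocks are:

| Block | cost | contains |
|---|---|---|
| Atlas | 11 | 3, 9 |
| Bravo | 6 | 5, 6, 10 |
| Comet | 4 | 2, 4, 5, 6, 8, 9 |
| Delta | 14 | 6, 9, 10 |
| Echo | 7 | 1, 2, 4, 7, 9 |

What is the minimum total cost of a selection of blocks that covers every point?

28

Atlas, Bravo, Comet, Echo together cover every point (Atlas ∪ Bravo ∪ Comet ∪ Echo = {1, 2, 3, 4, 5, 6, 7, 8, 9, 10}); total cost 11 + 6 + 4 + 7 = 28.
No covering selection has total cost below 28.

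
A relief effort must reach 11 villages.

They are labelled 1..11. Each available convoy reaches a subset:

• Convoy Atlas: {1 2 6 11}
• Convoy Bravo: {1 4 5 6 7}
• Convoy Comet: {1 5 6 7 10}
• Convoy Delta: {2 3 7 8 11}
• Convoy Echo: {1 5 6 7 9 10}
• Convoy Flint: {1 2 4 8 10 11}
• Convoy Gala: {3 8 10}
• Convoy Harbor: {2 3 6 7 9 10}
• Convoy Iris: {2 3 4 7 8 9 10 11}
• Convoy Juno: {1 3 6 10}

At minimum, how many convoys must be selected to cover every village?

Comet and Iris together: Comet ∪ Iris = {1, 2, 3, 4, 5, 6, 7, 8, 9, 10, 11} — every village is covered.
No single convoy has all 11 villages (the largest, Iris, has 8), so 2 is optimal.

2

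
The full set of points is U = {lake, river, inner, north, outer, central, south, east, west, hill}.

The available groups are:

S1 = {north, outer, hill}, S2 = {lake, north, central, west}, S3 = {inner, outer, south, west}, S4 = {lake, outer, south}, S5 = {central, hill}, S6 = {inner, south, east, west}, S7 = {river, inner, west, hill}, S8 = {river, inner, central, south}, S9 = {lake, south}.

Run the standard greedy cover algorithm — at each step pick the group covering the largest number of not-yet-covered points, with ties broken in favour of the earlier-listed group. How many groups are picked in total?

Greedy: pick S2 (covers 4 new) → pick S3 (covers 3 new) → pick S7 (covers 2 new) → pick S6 (covers 1 new). Total picks: 4.

4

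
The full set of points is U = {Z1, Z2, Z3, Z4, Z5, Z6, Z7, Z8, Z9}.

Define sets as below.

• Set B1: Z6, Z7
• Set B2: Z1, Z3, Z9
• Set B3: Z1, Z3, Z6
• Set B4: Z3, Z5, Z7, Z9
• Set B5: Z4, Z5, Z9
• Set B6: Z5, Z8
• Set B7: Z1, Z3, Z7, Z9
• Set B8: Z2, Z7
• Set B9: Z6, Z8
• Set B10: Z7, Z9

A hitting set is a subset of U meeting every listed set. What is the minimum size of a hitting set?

The 4 points {Z2, Z6, Z8, Z9} hit every set.
No choice of 3 points meets every set, so 4 is the minimum.

4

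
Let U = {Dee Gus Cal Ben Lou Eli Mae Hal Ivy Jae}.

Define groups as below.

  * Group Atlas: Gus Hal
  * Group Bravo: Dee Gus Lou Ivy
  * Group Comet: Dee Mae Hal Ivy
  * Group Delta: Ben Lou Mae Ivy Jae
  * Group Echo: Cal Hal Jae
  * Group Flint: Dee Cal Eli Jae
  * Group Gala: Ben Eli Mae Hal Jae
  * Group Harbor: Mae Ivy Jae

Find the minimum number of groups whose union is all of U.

3

Bravo and Flint and Gala together: Bravo ∪ Flint ∪ Gala = {Dee, Gus, Cal, Ben, Lou, Eli, Mae, Hal, Ivy, Jae} — every point is covered.
No 2 of the 8 groups cover everything (all 28 combinations miss at least one point), so 3 is optimal.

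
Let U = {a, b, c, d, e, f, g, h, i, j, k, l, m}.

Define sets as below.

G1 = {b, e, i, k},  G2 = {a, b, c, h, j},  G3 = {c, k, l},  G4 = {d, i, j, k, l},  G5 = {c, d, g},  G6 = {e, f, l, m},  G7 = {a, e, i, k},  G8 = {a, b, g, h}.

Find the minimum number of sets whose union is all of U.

Take {G4, G5, G6, G8}. Their union is {a, b, c, d, e, f, g, h, i, j, k, l, m}, which is all 13 items.
No 3 of the 8 sets cover everything (all 56 combinations miss at least one item), so 4 is optimal.

4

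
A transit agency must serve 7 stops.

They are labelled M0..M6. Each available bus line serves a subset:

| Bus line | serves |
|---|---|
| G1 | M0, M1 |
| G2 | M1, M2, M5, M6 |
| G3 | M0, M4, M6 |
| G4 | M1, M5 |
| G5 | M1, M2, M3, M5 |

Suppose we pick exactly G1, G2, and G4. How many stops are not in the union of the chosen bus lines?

Union of G1, G2, G4 = {M0, M1, M2, M5, M6}.
Not covered: M3, M4 — 2 stops.

2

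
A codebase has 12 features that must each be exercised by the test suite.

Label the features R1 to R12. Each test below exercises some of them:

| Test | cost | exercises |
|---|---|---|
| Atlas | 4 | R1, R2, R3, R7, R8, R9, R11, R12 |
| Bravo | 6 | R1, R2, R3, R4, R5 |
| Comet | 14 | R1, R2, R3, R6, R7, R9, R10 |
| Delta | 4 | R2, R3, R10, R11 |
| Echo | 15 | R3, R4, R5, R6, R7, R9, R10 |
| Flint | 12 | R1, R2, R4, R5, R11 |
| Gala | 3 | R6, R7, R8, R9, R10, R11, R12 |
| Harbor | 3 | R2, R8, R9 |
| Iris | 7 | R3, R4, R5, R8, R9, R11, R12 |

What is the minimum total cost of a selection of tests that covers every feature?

Bravo, Gala together cover every feature (Bravo ∪ Gala = {R1, R2, R3, R4, R5, R6, R7, R8, R9, R10, R11, R12}); total cost 6 + 3 = 9.
No covering selection has total cost below 9.

9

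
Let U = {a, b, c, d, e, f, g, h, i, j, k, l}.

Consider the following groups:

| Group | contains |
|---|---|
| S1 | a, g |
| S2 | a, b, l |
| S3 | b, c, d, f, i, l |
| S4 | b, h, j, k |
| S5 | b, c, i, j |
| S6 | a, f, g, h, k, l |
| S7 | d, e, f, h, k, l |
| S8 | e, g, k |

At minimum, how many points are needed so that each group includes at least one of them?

T = {a, b, e} meets every group (each contains at least one member of T), and |T| = 3.
The groups S1, S5, S7 are pairwise disjoint, so any hitting set needs a separate point for each — at least 3. Hence 3 is optimal.

3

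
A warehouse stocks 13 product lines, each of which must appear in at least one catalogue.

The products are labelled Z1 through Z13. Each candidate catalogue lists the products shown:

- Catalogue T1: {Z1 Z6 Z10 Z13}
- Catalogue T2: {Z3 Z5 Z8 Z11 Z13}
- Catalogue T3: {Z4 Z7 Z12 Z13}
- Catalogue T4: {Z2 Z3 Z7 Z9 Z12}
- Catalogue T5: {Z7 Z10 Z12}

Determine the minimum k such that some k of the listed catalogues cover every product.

Take {T1, T2, T3, T4}. Their union is {Z1, Z2, Z3, Z4, Z5, Z6, Z7, Z8, Z9, Z10, Z11, Z12, Z13}, which is all 13 products.
Only T3 contains Z4, so T3 is forced; the remaining 9 products need at least 3 more catalogues (each remaining catalogue adds at most 4) — so at least 4 catalogues are needed, and 4 is optimal.

4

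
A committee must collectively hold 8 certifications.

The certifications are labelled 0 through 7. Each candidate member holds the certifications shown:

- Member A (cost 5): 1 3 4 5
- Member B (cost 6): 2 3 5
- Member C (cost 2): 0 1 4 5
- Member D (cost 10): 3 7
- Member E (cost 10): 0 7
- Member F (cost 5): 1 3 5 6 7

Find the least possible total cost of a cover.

B, C, F together cover every certification (B ∪ C ∪ F = {0, 1, 2, 3, 4, 5, 6, 7}); total cost 6 + 2 + 5 = 13.
No covering selection has total cost below 13.

13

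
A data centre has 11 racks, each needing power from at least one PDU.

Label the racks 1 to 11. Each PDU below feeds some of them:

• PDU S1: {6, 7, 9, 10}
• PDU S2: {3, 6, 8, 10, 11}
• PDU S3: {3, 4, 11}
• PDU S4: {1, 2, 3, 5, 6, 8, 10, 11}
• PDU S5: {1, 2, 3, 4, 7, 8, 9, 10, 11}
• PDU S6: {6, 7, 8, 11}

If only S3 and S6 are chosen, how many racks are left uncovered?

Union of S3, S6 = {3, 4, 6, 7, 8, 11}.
Not covered: 1, 2, 5, 9, 10 — 5 racks.

5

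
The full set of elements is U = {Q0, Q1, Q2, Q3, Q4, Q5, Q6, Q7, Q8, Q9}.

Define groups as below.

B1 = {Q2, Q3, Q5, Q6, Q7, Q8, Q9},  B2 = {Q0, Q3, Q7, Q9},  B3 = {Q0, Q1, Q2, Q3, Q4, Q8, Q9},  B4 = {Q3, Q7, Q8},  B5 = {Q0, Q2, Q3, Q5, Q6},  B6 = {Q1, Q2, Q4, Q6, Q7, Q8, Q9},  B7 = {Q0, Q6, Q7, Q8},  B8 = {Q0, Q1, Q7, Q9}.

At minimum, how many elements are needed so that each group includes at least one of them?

2

The 2 elements {Q3, Q7} hit every group.
No single element lies in every group, so at least 2 are needed and 2 is optimal.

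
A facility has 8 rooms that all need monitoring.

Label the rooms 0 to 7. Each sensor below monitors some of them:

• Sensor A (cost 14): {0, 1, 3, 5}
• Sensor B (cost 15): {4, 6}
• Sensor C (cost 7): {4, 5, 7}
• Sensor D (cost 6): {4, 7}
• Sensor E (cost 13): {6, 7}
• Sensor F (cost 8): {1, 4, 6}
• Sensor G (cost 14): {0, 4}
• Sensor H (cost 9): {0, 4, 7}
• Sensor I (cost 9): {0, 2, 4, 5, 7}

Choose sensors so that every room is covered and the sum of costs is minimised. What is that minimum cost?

A, F, I together cover every room (A ∪ F ∪ I = {0, 1, 2, 3, 4, 5, 6, 7}); total cost 14 + 8 + 9 = 31.
No covering selection has total cost below 31.

31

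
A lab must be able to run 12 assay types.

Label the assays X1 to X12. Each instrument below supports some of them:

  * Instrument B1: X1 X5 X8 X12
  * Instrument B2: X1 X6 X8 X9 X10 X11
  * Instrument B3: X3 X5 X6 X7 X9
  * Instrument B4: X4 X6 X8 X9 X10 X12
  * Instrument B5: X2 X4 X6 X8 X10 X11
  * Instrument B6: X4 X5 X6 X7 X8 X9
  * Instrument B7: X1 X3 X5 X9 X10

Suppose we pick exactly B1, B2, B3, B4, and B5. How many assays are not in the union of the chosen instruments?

0

Union of B1, B2, B3, B4, B5 = {X1, X2, X3, X4, X5, X6, X7, X8, X9, X10, X11, X12} — that's every assay, so 0 are uncovered.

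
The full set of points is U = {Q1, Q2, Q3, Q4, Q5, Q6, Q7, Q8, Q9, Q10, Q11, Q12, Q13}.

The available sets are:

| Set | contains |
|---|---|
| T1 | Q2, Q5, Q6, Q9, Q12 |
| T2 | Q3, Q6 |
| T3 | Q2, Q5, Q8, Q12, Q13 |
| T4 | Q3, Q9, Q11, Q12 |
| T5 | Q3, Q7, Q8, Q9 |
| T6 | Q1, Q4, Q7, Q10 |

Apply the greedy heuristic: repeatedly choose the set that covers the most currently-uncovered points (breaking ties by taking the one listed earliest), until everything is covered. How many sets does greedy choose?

Greedy: pick T1 (covers 5 new) → pick T6 (covers 4 new) → pick T3 (covers 2 new) → pick T4 (covers 2 new). Total picks: 4.

4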